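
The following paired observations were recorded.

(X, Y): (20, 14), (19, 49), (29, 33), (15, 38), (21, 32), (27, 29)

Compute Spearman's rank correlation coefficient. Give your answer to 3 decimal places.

-0.429

Rank X: 3, 2, 6, 1, 4, 5
Rank Y: 1, 6, 4, 5, 3, 2
d = rank(X) − rank(Y): 2, -4, 2, -4, 1, 3; Σd² = 50
ρ = 1 − 6Σd² / [n(n²−1)] = 1 − 6×50 / (6×35) = 1 − 300/210 ≈ -0.429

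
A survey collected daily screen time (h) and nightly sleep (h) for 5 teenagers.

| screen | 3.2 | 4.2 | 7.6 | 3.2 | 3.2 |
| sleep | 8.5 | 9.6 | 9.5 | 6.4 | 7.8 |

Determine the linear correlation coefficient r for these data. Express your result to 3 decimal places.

n = 5, Σx = 21.4, Σy = 41.8, Σx² = 106.12, Σy² = 356.46, Σxy = 185.16
nΣxy − ΣxΣy = 925.8 − 894.52 = 31.28
nΣx² − (Σx)² = 530.6 − 457.96 = 72.64; nΣy² − (Σy)² = 1782.3 − 1747.24 = 35.06
r = 31.28 / √(72.64 × 35.06) = 31.28 / 50.4654 ≈ 0.620

0.620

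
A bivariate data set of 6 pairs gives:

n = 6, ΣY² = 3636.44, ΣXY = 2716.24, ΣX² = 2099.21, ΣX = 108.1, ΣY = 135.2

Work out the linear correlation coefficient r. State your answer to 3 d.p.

r = (nΣXY − ΣXΣY) / √[(nΣX² − (ΣX)²)(nΣY² − (ΣY)²)]
Numerator: 6×2716.24 − 108.1×135.2 = 1682.32
Denominator: √[(12595.26 − 11685.61)(21818.64 − 18279.04)] = √[909.65 × 3539.6] = 1794.3793
r = 1682.32 / 1794.3793 ≈ 0.938

0.938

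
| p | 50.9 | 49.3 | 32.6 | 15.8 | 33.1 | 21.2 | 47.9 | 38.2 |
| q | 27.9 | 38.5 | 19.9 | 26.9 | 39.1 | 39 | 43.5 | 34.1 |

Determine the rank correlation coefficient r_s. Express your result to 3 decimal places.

Rank p: 8, 7, 3, 1, 4, 2, 6, 5
Rank q: 3, 5, 1, 2, 7, 6, 8, 4
d = rank(p) − rank(q): 5, 2, 2, -1, -3, -4, -2, 1; Σd² = 64
ρ = 1 − 6Σd² / [n(n²−1)] = 1 − 6×64 / (8×63) = 1 − 384/504 ≈ 0.238

0.238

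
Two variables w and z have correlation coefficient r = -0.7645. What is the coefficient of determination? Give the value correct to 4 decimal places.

0.5845

r² = (-0.7645)² = 0.5845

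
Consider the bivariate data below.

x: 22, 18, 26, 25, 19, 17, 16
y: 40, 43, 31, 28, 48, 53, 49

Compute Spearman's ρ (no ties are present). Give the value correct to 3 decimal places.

Rank x: 5, 3, 7, 6, 4, 2, 1
Rank y: 3, 4, 2, 1, 5, 7, 6
d = rank(x) − rank(y): 2, -1, 5, 5, -1, -5, -5; Σd² = 106
ρ = 1 − 6Σd² / [n(n²−1)] = 1 − 6×106 / (7×48) = 1 − 636/336 ≈ -0.893

-0.893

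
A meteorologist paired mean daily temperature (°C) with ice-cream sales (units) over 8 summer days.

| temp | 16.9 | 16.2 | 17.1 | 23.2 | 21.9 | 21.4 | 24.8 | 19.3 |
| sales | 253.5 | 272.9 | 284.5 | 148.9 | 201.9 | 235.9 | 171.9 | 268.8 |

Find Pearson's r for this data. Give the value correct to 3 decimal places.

n = 8, Σx = 160.8, Σy = 1838.3, Σx² = 3303.8, Σy² = 440063.59, Σxy = 35945.39
nΣxy − ΣxΣy = 287563.12 − 295598.64 = -8035.52
nΣx² − (Σx)² = 26430.4 − 25856.64 = 573.76; nΣy² − (Σy)² = 3520508.72 − 3379346.89 = 141161.83
r = -8035.52 / √(573.76 × 141161.83) = -8035.52 / 8999.6117 ≈ -0.893

-0.893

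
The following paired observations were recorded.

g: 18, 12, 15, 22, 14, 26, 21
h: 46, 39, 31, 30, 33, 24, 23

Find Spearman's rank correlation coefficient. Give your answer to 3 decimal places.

Rank g: 4, 1, 3, 6, 2, 7, 5
Rank h: 7, 6, 4, 3, 5, 2, 1
d = rank(g) − rank(h): -3, -5, -1, 3, -3, 5, 4; Σd² = 94
ρ = 1 − 6Σd² / [n(n²−1)] = 1 − 6×94 / (7×48) = 1 − 564/336 ≈ -0.679

-0.679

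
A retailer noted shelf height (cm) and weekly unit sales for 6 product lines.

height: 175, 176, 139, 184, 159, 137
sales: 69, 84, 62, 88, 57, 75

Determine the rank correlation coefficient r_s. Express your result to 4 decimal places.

0.6000

Rank height: 4, 5, 2, 6, 3, 1
Rank sales: 3, 5, 2, 6, 1, 4
d = rank(height) − rank(sales): 1, 0, 0, 0, 2, -3; Σd² = 14
ρ = 1 − 6Σd² / [n(n²−1)] = 1 − 6×14 / (6×35) = 1 − 84/210 ≈ 0.6000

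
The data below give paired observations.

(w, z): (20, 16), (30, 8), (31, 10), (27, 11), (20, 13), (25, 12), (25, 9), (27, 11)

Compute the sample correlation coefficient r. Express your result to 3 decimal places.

-0.806

n = 8, Σw = 205, Σz = 90, Σw² = 5369, Σz² = 1056, Σwz = 2249
nΣwz − ΣwΣz = 17992 − 18450 = -458
nΣw² − (Σw)² = 42952 − 42025 = 927; nΣz² − (Σz)² = 8448 − 8100 = 348
r = -458 / √(927 × 348) = -458 / 567.9754 ≈ -0.806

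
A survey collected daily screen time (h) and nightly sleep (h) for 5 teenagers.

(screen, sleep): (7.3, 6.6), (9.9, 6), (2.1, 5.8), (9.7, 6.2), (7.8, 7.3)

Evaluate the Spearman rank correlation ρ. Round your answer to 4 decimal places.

Rank screen: 2, 5, 1, 4, 3
Rank sleep: 4, 2, 1, 3, 5
d = rank(screen) − rank(sleep): -2, 3, 0, 1, -2; Σd² = 18
ρ = 1 − 6Σd² / [n(n²−1)] = 1 − 6×18 / (5×24) = 1 − 108/120 ≈ 0.1000

0.1000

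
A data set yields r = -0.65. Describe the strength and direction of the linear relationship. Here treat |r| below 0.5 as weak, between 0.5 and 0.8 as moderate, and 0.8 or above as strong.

r = -0.65 < 0 so the relationship is negative.
|r| = 0.65, which falls in the moderate range.

moderate negative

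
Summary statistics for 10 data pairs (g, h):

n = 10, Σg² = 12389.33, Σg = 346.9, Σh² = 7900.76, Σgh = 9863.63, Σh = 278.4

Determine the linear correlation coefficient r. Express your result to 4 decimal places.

r = (nΣgh − ΣgΣh) / √[(nΣg² − (Σg)²)(nΣh² − (Σh)²)]
Numerator: 10×9863.63 − 346.9×278.4 = 2059.34
Denominator: √[(123893.3 − 120339.61)(79007.6 − 77506.56)] = √[3553.69 × 1501.04] = 2309.5954
r = 2059.34 / 2309.5954 ≈ 0.8916

0.8916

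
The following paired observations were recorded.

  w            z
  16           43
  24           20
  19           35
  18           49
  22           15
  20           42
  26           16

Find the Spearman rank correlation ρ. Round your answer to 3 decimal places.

Rank w: 1, 6, 3, 2, 5, 4, 7
Rank z: 6, 3, 4, 7, 1, 5, 2
d = rank(w) − rank(z): -5, 3, -1, -5, 4, -1, 5; Σd² = 102
ρ = 1 − 6Σd² / [n(n²−1)] = 1 − 6×102 / (7×48) = 1 − 612/336 ≈ -0.821

-0.821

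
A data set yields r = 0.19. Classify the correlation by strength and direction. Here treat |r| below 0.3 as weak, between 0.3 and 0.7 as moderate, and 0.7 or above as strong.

r = 0.19 > 0 so the relationship is positive.
|r| = 0.19, which falls in the weak range.

weak positive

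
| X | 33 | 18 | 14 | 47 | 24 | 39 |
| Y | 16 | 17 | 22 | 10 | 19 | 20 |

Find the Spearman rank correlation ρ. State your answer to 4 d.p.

Rank X: 4, 2, 1, 6, 3, 5
Rank Y: 2, 3, 6, 1, 4, 5
d = rank(X) − rank(Y): 2, -1, -5, 5, -1, 0; Σd² = 56
ρ = 1 − 6Σd² / [n(n²−1)] = 1 − 6×56 / (6×35) = 1 − 336/210 ≈ -0.6000

-0.6000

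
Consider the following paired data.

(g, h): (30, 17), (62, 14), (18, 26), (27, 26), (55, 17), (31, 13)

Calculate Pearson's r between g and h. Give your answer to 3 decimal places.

-0.628

n = 6, Σg = 223, Σh = 113, Σg² = 9783, Σh² = 2295, Σgh = 3886
nΣgh − ΣgΣh = 23316 − 25199 = -1883
nΣg² − (Σg)² = 58698 − 49729 = 8969; nΣh² − (Σh)² = 13770 − 12769 = 1001
r = -1883 / √(8969 × 1001) = -1883 / 2996.3259 ≈ -0.628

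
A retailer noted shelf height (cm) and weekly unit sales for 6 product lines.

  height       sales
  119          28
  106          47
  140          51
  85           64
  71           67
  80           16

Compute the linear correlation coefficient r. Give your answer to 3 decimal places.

n = 6, Σx = 601, Σy = 273, Σx² = 63663, Σy² = 14435, Σxy = 26931
nΣxy − ΣxΣy = 161586 − 164073 = -2487
nΣx² − (Σx)² = 381978 − 361201 = 20777; nΣy² − (Σy)² = 86610 − 74529 = 12081
r = -2487 / √(20777 × 12081) = -2487 / 15843.1984 ≈ -0.157

-0.157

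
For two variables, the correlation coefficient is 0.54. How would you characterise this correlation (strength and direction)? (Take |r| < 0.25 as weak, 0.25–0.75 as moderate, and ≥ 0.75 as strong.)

r = 0.54 > 0 so the relationship is positive.
|r| = 0.54, which falls in the moderate range.

moderate positive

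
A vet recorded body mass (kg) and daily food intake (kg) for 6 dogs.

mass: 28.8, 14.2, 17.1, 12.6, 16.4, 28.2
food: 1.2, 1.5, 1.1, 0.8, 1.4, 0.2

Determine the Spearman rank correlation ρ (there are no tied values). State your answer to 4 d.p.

-0.2000

Rank mass: 6, 2, 4, 1, 3, 5
Rank food: 4, 6, 3, 2, 5, 1
d = rank(mass) − rank(food): 2, -4, 1, -1, -2, 4; Σd² = 42
ρ = 1 − 6Σd² / [n(n²−1)] = 1 − 6×42 / (6×35) = 1 − 252/210 ≈ -0.2000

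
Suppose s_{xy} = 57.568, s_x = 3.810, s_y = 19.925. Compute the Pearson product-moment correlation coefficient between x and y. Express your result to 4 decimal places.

r = Cov(x,y) / (s_x · s_y) = 57.568 / (3.810 × 19.925)
  = 57.568 / 75.9143 ≈ 0.7583

0.7583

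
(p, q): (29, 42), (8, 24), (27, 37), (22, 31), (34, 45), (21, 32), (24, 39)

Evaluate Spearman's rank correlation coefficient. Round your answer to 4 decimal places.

Rank p: 6, 1, 5, 3, 7, 2, 4
Rank q: 6, 1, 4, 2, 7, 3, 5
d = rank(p) − rank(q): 0, 0, 1, 1, 0, -1, -1; Σd² = 4
ρ = 1 − 6Σd² / [n(n²−1)] = 1 − 6×4 / (7×48) = 1 − 24/336 ≈ 0.9286

0.9286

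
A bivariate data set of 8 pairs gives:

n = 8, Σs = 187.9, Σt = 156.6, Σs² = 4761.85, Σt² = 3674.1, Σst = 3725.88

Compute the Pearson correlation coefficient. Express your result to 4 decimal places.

r = (nΣst − ΣsΣt) / √[(nΣs² − (Σs)²)(nΣt² − (Σt)²)]
Numerator: 8×3725.88 − 187.9×156.6 = 381.9
Denominator: √[(38094.8 − 35306.41)(29392.8 − 24523.56)] = √[2788.39 × 4869.24] = 3684.7442
r = 381.9 / 3684.7442 ≈ 0.1036

0.1036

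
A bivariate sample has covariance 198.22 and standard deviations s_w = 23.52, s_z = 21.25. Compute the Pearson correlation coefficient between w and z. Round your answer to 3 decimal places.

0.397

r = Cov(w,z) / (s_w · s_z) = 198.22 / (23.52 × 21.25)
  = 198.22 / 499.8000 ≈ 0.397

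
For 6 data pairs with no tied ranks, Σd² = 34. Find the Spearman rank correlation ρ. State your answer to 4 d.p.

ρ = 1 − 6Σd² / [n(n²−1)] = 1 − 6×34 / (6×35)
  = 1 − 204/210 = 1 − 0.97143 ≈ 0.0286

0.0286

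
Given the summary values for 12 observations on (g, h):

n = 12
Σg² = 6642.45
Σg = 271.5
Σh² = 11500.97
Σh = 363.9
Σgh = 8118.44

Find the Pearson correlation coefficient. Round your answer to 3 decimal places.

-0.238

r = (nΣgh − ΣgΣh) / √[(nΣg² − (Σg)²)(nΣh² − (Σh)²)]
Numerator: 12×8118.44 − 271.5×363.9 = -1377.57
Denominator: √[(79709.4 − 73712.25)(138011.64 − 132423.21)] = √[5997.15 × 5588.43] = 5789.1841
r = -1377.57 / 5789.1841 ≈ -0.238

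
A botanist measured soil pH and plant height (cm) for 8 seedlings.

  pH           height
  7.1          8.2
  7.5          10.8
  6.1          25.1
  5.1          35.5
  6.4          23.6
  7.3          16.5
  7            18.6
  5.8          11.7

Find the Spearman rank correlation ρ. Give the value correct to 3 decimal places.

-0.667

Rank pH: 6, 8, 3, 1, 4, 7, 5, 2
Rank height: 1, 2, 7, 8, 6, 4, 5, 3
d = rank(pH) − rank(height): 5, 6, -4, -7, -2, 3, 0, -1; Σd² = 140
ρ = 1 − 6Σd² / [n(n²−1)] = 1 − 6×140 / (8×63) = 1 − 840/504 ≈ -0.667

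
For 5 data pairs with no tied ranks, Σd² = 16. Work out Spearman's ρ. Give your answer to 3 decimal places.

ρ = 1 − 6Σd² / [n(n²−1)] = 1 − 6×16 / (5×24)
  = 1 − 96/120 = 1 − 0.8000 ≈ 0.200

0.200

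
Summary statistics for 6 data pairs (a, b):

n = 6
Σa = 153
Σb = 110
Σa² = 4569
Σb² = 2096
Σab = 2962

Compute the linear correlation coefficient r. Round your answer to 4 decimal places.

0.6823

r = (nΣab − ΣaΣb) / √[(nΣa² − (Σa)²)(nΣb² − (Σb)²)]
Numerator: 6×2962 − 153×110 = 942
Denominator: √[(27414 − 23409)(12576 − 12100)] = √[4005 × 476] = 1380.7172
r = 942 / 1380.7172 ≈ 0.6823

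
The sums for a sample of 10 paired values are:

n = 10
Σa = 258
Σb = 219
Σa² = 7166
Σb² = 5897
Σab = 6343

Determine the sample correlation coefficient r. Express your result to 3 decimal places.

r = (nΣab − ΣaΣb) / √[(nΣa² − (Σa)²)(nΣb² − (Σb)²)]
Numerator: 10×6343 − 258×219 = 6928
Denominator: √[(71660 − 66564)(58970 − 47961)] = √[5096 × 11009] = 7490.1178
r = 6928 / 7490.1178 ≈ 0.925

0.925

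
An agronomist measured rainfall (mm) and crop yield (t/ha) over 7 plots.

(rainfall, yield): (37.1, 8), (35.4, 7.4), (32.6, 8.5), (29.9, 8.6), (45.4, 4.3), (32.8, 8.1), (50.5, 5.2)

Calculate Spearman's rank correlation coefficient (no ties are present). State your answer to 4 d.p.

Rank rainfall: 5, 4, 2, 1, 6, 3, 7
Rank yield: 4, 3, 6, 7, 1, 5, 2
d = rank(rainfall) − rank(yield): 1, 1, -4, -6, 5, -2, 5; Σd² = 108
ρ = 1 − 6Σd² / [n(n²−1)] = 1 − 6×108 / (7×48) = 1 − 648/336 ≈ -0.9286

-0.9286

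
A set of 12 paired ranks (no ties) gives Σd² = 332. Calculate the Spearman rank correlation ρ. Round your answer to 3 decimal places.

-0.161

ρ = 1 − 6Σd² / [n(n²−1)] = 1 − 6×332 / (12×143)
  = 1 − 1992/1716 = 1 − 1.1608 ≈ -0.161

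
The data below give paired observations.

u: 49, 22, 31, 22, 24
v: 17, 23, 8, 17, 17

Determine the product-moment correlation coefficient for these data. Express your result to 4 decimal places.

n = 5, Σu = 148, Σv = 82, Σu² = 4906, Σv² = 1460, Σuv = 2369
nΣuv − ΣuΣv = 11845 − 12136 = -291
nΣu² − (Σu)² = 24530 − 21904 = 2626; nΣv² − (Σv)² = 7300 − 6724 = 576
r = -291 / √(2626 × 576) = -291 / 1229.8683 ≈ -0.2366

-0.2366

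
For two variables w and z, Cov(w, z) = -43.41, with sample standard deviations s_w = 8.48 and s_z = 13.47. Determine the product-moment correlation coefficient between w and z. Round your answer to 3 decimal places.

-0.380

r = Cov(w,z) / (s_w · s_z) = -43.41 / (8.48 × 13.47)
  = -43.41 / 114.2256 ≈ -0.380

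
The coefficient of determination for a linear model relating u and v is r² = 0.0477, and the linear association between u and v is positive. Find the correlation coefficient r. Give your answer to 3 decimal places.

|r| = √0.0477 = 0.218
The association is positive, so r = 0.218.

0.218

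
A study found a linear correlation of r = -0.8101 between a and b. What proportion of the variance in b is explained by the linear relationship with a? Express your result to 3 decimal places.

r² = (-0.8101)² = 0.656

0.656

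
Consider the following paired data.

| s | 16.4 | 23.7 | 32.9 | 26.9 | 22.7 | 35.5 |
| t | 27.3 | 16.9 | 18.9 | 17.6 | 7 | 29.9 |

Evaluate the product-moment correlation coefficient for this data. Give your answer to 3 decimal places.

n = 6, Σs = 158.1, Σt = 117.6, Σs² = 4412.21, Σt² = 2640.88, Σst = 3163.85
nΣst − ΣsΣt = 18983.1 − 18592.56 = 390.54
nΣs² − (Σs)² = 26473.26 − 24995.61 = 1477.65; nΣt² − (Σt)² = 15845.28 − 13829.76 = 2015.52
r = 390.54 / √(1477.65 × 2015.52) = 390.54 / 1725.7558 ≈ 0.226

0.226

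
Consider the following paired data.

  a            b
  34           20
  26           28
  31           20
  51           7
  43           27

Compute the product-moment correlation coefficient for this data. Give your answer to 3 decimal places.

n = 5, Σa = 185, Σb = 102, Σa² = 7243, Σb² = 2362, Σab = 3546
nΣab − ΣaΣb = 17730 − 18870 = -1140
nΣa² − (Σa)² = 36215 − 34225 = 1990; nΣb² − (Σb)² = 11810 − 10404 = 1406
r = -1140 / √(1990 × 1406) = -1140 / 1672.7044 ≈ -0.682

-0.682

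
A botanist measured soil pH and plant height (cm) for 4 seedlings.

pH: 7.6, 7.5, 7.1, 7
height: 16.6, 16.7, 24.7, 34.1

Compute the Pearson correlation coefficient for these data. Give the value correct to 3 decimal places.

-0.934

n = 4, Σx = 29.2, Σy = 92.1, Σx² = 213.42, Σy² = 2327.35, Σxy = 665.48
nΣxy − ΣxΣy = 2661.92 − 2689.32 = -27.4
nΣx² − (Σx)² = 853.68 − 852.64 = 1.04; nΣy² − (Σy)² = 9309.4 − 8482.41 = 826.99
r = -27.4 / √(1.04 × 826.99) = -27.4 / 29.3269 ≈ -0.934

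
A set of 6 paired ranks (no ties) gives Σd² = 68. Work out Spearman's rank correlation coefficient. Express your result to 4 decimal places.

-0.9429

ρ = 1 − 6Σd² / [n(n²−1)] = 1 − 6×68 / (6×35)
  = 1 − 408/210 = 1 − 1.94286 ≈ -0.9429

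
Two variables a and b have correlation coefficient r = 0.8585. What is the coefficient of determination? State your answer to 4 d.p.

0.7370

r² = (0.8585)² = 0.7370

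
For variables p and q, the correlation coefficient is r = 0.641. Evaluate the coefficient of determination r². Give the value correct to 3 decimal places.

r² = (0.641)² = 0.411

0.411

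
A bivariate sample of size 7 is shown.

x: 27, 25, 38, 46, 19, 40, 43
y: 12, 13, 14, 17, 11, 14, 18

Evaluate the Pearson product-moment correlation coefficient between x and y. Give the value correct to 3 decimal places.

0.893

n = 7, Σx = 238, Σy = 99, Σx² = 8724, Σy² = 1439, Σxy = 3506
nΣxy − ΣxΣy = 24542 − 23562 = 980
nΣx² − (Σx)² = 61068 − 56644 = 4424; nΣy² − (Σy)² = 10073 − 9801 = 272
r = 980 / √(4424 × 272) = 980 / 1096.9631 ≈ 0.893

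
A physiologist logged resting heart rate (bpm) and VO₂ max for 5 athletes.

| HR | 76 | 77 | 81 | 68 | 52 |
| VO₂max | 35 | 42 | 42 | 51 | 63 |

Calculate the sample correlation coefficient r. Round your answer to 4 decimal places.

n = 5, Σx = 354, Σy = 233, Σx² = 25594, Σy² = 11323, Σxy = 16040
nΣxy − ΣxΣy = 80200 − 82482 = -2282
nΣx² − (Σx)² = 127970 − 125316 = 2654; nΣy² − (Σy)² = 56615 − 54289 = 2326
r = -2282 / √(2654 × 2326) = -2282 / 2484.5933 ≈ -0.9185

-0.9185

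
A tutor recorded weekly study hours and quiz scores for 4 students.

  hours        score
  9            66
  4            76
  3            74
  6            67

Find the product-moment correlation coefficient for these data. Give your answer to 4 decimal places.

n = 4, Σx = 22, Σy = 283, Σx² = 142, Σy² = 20097, Σxy = 1522
nΣxy − ΣxΣy = 6088 − 6226 = -138
nΣx² − (Σx)² = 568 − 484 = 84; nΣy² − (Σy)² = 80388 − 80089 = 299
r = -138 / √(84 × 299) = -138 / 158.4803 ≈ -0.8708

-0.8708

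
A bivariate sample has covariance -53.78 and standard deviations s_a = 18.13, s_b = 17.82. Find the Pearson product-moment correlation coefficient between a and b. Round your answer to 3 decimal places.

-0.166

r = Cov(a,b) / (s_a · s_b) = -53.78 / (18.13 × 17.82)
  = -53.78 / 323.0766 ≈ -0.166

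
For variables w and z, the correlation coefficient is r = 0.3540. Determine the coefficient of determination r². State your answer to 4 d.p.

0.1253

r² = (0.3540)² = 0.1253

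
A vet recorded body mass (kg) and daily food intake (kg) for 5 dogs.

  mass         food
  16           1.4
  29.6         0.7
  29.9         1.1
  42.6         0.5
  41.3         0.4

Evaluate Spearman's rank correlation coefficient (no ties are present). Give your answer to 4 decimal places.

-0.8000

Rank mass: 1, 2, 3, 5, 4
Rank food: 5, 3, 4, 2, 1
d = rank(mass) − rank(food): -4, -1, -1, 3, 3; Σd² = 36
ρ = 1 − 6Σd² / [n(n²−1)] = 1 − 6×36 / (5×24) = 1 − 216/120 ≈ -0.8000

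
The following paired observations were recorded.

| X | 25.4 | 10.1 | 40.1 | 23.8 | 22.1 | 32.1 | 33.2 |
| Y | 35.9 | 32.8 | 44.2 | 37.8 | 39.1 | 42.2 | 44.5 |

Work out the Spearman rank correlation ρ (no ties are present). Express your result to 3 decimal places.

0.821

Rank X: 4, 1, 7, 3, 2, 5, 6
Rank Y: 2, 1, 6, 3, 4, 5, 7
d = rank(X) − rank(Y): 2, 0, 1, 0, -2, 0, -1; Σd² = 10
ρ = 1 − 6Σd² / [n(n²−1)] = 1 − 6×10 / (7×48) = 1 − 60/336 ≈ 0.821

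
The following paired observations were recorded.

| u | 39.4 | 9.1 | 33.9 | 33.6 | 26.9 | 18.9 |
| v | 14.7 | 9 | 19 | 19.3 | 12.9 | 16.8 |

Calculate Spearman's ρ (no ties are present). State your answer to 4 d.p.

0.4857

Rank u: 6, 1, 5, 4, 3, 2
Rank v: 3, 1, 5, 6, 2, 4
d = rank(u) − rank(v): 3, 0, 0, -2, 1, -2; Σd² = 18
ρ = 1 − 6Σd² / [n(n²−1)] = 1 − 6×18 / (6×35) = 1 − 108/210 ≈ 0.4857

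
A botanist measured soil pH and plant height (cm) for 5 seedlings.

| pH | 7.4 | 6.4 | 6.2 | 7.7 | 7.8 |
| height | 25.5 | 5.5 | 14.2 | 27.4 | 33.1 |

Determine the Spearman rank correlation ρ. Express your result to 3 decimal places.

Rank pH: 3, 2, 1, 4, 5
Rank height: 3, 1, 2, 4, 5
d = rank(pH) − rank(height): 0, 1, -1, 0, 0; Σd² = 2
ρ = 1 − 6Σd² / [n(n²−1)] = 1 − 6×2 / (5×24) = 1 − 12/120 ≈ 0.900

0.900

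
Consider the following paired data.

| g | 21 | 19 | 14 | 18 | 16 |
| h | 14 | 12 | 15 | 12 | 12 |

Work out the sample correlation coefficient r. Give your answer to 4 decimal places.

n = 5, Σg = 88, Σh = 65, Σg² = 1578, Σh² = 853, Σgh = 1140
nΣgh − ΣgΣh = 5700 − 5720 = -20
nΣg² − (Σg)² = 7890 − 7744 = 146; nΣh² − (Σh)² = 4265 − 4225 = 40
r = -20 / √(146 × 40) = -20 / 76.4199 ≈ -0.2617

-0.2617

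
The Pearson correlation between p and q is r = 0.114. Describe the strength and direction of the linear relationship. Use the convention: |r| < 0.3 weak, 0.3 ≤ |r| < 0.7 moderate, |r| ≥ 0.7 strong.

r = 0.114 > 0 so the relationship is positive.
|r| = 0.114, which falls in the weak range.

weak positive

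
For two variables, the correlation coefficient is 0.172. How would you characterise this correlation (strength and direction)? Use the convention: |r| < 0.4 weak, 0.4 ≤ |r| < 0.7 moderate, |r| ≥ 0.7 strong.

weak positive

r = 0.172 > 0 so the relationship is positive.
|r| = 0.172, which falls in the weak range.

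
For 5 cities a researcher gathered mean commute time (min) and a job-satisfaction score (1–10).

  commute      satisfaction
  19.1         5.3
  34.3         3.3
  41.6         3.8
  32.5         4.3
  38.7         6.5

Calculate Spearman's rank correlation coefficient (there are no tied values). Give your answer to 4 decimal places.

-0.2000

Rank commute: 1, 3, 5, 2, 4
Rank satisfaction: 4, 1, 2, 3, 5
d = rank(commute) − rank(satisfaction): -3, 2, 3, -1, -1; Σd² = 24
ρ = 1 − 6Σd² / [n(n²−1)] = 1 − 6×24 / (5×24) = 1 − 144/120 ≈ -0.2000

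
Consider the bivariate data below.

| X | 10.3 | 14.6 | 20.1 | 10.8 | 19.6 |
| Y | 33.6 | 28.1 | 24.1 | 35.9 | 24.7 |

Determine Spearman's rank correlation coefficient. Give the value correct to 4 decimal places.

Rank X: 1, 3, 5, 2, 4
Rank Y: 4, 3, 1, 5, 2
d = rank(X) − rank(Y): -3, 0, 4, -3, 2; Σd² = 38
ρ = 1 − 6Σd² / [n(n²−1)] = 1 − 6×38 / (5×24) = 1 − 228/120 ≈ -0.9000

-0.9000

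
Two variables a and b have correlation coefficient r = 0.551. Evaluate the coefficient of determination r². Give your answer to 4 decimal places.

r² = (0.551)² = 0.3036

0.3036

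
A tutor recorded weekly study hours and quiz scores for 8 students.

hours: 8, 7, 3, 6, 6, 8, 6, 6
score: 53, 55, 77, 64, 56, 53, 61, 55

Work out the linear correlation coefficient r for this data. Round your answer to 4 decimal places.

-0.9141

n = 8, Σx = 50, Σy = 474, Σx² = 330, Σy² = 28550, Σxy = 2880
nΣxy − ΣxΣy = 23040 − 23700 = -660
nΣx² − (Σx)² = 2640 − 2500 = 140; nΣy² − (Σy)² = 228400 − 224676 = 3724
r = -660 / √(140 × 3724) = -660 / 722.0526 ≈ -0.9141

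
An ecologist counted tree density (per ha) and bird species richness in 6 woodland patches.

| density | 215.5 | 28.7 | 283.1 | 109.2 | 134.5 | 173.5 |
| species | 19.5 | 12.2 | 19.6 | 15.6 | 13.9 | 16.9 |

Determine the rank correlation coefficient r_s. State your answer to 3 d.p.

0.943

Rank density: 5, 1, 6, 2, 3, 4
Rank species: 5, 1, 6, 3, 2, 4
d = rank(density) − rank(species): 0, 0, 0, -1, 1, 0; Σd² = 2
ρ = 1 − 6Σd² / [n(n²−1)] = 1 − 6×2 / (6×35) = 1 − 12/210 ≈ 0.943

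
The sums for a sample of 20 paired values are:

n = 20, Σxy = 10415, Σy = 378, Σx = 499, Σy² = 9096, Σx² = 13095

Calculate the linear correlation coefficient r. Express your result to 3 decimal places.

r = (nΣxy − ΣxΣy) / √[(nΣx² − (Σx)²)(nΣy² − (Σy)²)]
Numerator: 20×10415 − 499×378 = 19678
Denominator: √[(261900 − 249001)(181920 − 142884)] = √[12899 × 39036] = 22439.3708
r = 19678 / 22439.3708 ≈ 0.877

0.877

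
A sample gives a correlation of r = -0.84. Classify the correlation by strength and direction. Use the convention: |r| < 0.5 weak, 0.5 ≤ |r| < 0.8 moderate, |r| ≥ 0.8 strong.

r = -0.84 < 0 so the relationship is negative.
|r| = 0.84, which falls in the strong range.

strong negative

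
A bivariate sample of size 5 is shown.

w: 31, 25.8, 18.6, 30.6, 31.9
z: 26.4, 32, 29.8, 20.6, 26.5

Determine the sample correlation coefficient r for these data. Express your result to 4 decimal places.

n = 5, Σw = 137.9, Σz = 135.3, Σw² = 3926.57, Σz² = 3735.61, Σwz = 3673.99
nΣwz − ΣwΣz = 18369.95 − 18657.87 = -287.92
nΣw² − (Σw)² = 19632.85 − 19016.41 = 616.44; nΣz² − (Σz)² = 18678.05 − 18306.09 = 371.96
r = -287.92 / √(616.44 × 371.96) = -287.92 / 478.8434 ≈ -0.6013

-0.6013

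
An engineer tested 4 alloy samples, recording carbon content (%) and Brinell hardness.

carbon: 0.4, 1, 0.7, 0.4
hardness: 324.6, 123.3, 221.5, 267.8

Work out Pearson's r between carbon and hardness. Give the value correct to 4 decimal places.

-0.9598

n = 4, Σx = 2.5, Σy = 937.2, Σx² = 1.81, Σy² = 241347.14, Σxy = 515.31
nΣxy − ΣxΣy = 2061.24 − 2343 = -281.76
nΣx² − (Σx)² = 7.24 − 6.25 = 0.99; nΣy² − (Σy)² = 965388.56 − 878343.84 = 87044.72
r = -281.76 / √(0.99 × 87044.72) = -281.76 / 293.5545 ≈ -0.9598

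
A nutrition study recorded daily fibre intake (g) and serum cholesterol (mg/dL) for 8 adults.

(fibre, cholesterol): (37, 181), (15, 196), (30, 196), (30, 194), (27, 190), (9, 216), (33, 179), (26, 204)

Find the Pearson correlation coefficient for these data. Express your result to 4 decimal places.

-0.8169

n = 8, Σx = 207, Σy = 1556, Σx² = 5969, Σy² = 303642, Σxy = 39622
nΣxy − ΣxΣy = 316976 − 322092 = -5116
nΣx² − (Σx)² = 47752 − 42849 = 4903; nΣy² − (Σy)² = 2429136 − 2421136 = 8000
r = -5116 / √(4903 × 8000) = -5116 / 6262.9067 ≈ -0.8169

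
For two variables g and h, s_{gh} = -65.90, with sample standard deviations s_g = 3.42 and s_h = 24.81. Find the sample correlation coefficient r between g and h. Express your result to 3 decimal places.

-0.777

r = Cov(g,h) / (s_g · s_h) = -65.90 / (3.42 × 24.81)
  = -65.90 / 84.8502 ≈ -0.777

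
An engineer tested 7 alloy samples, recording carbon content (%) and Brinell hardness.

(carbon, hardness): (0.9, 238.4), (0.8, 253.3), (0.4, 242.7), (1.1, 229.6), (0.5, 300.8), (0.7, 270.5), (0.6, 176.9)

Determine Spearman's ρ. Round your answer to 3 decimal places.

Rank carbon: 6, 5, 1, 7, 2, 4, 3
Rank hardness: 3, 5, 4, 2, 7, 6, 1
d = rank(carbon) − rank(hardness): 3, 0, -3, 5, -5, -2, 2; Σd² = 76
ρ = 1 − 6Σd² / [n(n²−1)] = 1 − 6×76 / (7×48) = 1 − 456/336 ≈ -0.357

-0.357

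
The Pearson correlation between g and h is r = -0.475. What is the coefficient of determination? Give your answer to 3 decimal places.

0.226

r² = (-0.475)² = 0.226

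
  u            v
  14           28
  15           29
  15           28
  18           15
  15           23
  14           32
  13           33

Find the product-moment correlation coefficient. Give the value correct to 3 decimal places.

n = 7, Σu = 104, Σv = 188, Σu² = 1560, Σv² = 5276, Σuv = 2739
nΣuv − ΣuΣv = 19173 − 19552 = -379
nΣu² − (Σu)² = 10920 − 10816 = 104; nΣv² − (Σv)² = 36932 − 35344 = 1588
r = -379 / √(104 × 1588) = -379 / 406.3890 ≈ -0.933

-0.933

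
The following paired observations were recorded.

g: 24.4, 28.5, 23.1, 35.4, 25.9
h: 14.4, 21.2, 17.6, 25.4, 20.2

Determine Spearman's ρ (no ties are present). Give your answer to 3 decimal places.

Rank g: 2, 4, 1, 5, 3
Rank h: 1, 4, 2, 5, 3
d = rank(g) − rank(h): 1, 0, -1, 0, 0; Σd² = 2
ρ = 1 − 6Σd² / [n(n²−1)] = 1 − 6×2 / (5×24) = 1 − 12/120 ≈ 0.900

0.900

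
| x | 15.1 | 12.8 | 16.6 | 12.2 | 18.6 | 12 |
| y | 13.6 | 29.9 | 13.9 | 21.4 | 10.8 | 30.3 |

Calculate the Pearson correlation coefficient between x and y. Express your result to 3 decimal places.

n = 6, Σx = 87.3, Σy = 119.9, Σx² = 1306.21, Σy² = 2764.87, Σxy = 1644.38
nΣxy − ΣxΣy = 9866.28 − 10467.27 = -600.99
nΣx² − (Σx)² = 7837.26 − 7621.29 = 215.97; nΣy² − (Σy)² = 16589.22 − 14376.01 = 2213.21
r = -600.99 / √(215.97 × 2213.21) = -600.99 / 691.3660 ≈ -0.869

-0.869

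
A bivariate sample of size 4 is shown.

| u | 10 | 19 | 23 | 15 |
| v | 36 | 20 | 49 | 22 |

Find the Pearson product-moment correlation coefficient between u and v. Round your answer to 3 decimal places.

0.309

n = 4, Σu = 67, Σv = 127, Σu² = 1215, Σv² = 4581, Σuv = 2197
nΣuv − ΣuΣv = 8788 − 8509 = 279
nΣu² − (Σu)² = 4860 − 4489 = 371; nΣv² − (Σv)² = 18324 − 16129 = 2195
r = 279 / √(371 × 2195) = 279 / 902.4107 ≈ 0.309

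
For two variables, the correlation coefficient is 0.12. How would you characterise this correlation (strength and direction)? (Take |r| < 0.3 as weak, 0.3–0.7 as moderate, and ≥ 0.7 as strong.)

r = 0.12 > 0 so the relationship is positive.
|r| = 0.12, which falls in the weak range.

weak positive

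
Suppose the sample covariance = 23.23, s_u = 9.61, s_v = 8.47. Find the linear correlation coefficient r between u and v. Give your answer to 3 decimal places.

r = Cov(u,v) / (s_u · s_v) = 23.23 / (9.61 × 8.47)
  = 23.23 / 81.3967 ≈ 0.285

0.285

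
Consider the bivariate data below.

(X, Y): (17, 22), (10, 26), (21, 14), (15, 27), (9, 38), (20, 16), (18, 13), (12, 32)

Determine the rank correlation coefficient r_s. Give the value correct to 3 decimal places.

-0.857

Rank X: 5, 2, 8, 4, 1, 7, 6, 3
Rank Y: 4, 5, 2, 6, 8, 3, 1, 7
d = rank(X) − rank(Y): 1, -3, 6, -2, -7, 4, 5, -4; Σd² = 156
ρ = 1 − 6Σd² / [n(n²−1)] = 1 − 6×156 / (8×63) = 1 − 936/504 ≈ -0.857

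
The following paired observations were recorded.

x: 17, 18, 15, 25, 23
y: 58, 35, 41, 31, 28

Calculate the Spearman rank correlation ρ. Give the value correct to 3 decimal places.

-0.800

Rank x: 2, 3, 1, 5, 4
Rank y: 5, 3, 4, 2, 1
d = rank(x) − rank(y): -3, 0, -3, 3, 3; Σd² = 36
ρ = 1 − 6Σd² / [n(n²−1)] = 1 − 6×36 / (5×24) = 1 − 216/120 ≈ -0.800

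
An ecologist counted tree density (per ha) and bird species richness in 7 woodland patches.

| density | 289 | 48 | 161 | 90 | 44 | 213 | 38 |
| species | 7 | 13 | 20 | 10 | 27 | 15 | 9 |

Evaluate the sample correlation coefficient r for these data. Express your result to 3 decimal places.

-0.304

n = 7, Σx = 883, Σy = 101, Σx² = 168595, Σy² = 1753, Σxy = 11492
nΣxy − ΣxΣy = 80444 − 89183 = -8739
nΣx² − (Σx)² = 1180165 − 779689 = 400476; nΣy² − (Σy)² = 12271 − 10201 = 2070
r = -8739 / √(400476 × 2070) = -8739 / 28792.1052 ≈ -0.304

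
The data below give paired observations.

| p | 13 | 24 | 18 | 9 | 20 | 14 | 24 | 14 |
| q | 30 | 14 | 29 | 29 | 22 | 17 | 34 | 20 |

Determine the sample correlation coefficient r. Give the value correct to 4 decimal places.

n = 8, Σp = 136, Σq = 195, Σp² = 2518, Σq² = 5107, Σpq = 3283
nΣpq − ΣpΣq = 26264 − 26520 = -256
nΣp² − (Σp)² = 20144 − 18496 = 1648; nΣq² − (Σq)² = 40856 − 38025 = 2831
r = -256 / √(1648 × 2831) = -256 / 2159.9741 ≈ -0.1185

-0.1185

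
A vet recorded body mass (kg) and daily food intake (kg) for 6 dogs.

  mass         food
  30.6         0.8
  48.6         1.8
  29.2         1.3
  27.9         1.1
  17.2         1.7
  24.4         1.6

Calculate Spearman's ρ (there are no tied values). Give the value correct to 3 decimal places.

Rank mass: 5, 6, 4, 3, 1, 2
Rank food: 1, 6, 3, 2, 5, 4
d = rank(mass) − rank(food): 4, 0, 1, 1, -4, -2; Σd² = 38
ρ = 1 − 6Σd² / [n(n²−1)] = 1 − 6×38 / (6×35) = 1 − 228/210 ≈ -0.086

-0.086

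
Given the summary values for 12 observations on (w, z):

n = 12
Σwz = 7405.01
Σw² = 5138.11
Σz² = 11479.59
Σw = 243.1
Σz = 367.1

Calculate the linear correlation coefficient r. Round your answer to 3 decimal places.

r = (nΣwz − ΣwΣz) / √[(nΣw² − (Σw)²)(nΣz² − (Σz)²)]
Numerator: 12×7405.01 − 243.1×367.1 = -381.89
Denominator: √[(61657.32 − 59097.61)(137755.08 − 134762.41)] = √[2559.71 × 2992.67] = 2767.7369
r = -381.89 / 2767.7369 ≈ -0.138

-0.138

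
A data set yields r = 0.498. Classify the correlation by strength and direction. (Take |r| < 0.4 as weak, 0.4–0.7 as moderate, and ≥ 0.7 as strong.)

r = 0.498 > 0 so the relationship is positive.
|r| = 0.498, which falls in the moderate range.

moderate positive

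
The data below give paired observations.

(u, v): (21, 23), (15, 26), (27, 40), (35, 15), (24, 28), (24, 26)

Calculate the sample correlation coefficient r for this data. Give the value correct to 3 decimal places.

-0.263

n = 6, Σu = 146, Σv = 158, Σu² = 3772, Σv² = 4490, Σuv = 3774
nΣuv − ΣuΣv = 22644 − 23068 = -424
nΣu² − (Σu)² = 22632 − 21316 = 1316; nΣv² − (Σv)² = 26940 − 24964 = 1976
r = -424 / √(1316 × 1976) = -424 / 1612.5805 ≈ -0.263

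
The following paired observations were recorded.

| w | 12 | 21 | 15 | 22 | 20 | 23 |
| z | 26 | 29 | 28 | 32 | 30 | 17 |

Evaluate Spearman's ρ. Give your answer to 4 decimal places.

0.0857

Rank w: 1, 4, 2, 5, 3, 6
Rank z: 2, 4, 3, 6, 5, 1
d = rank(w) − rank(z): -1, 0, -1, -1, -2, 5; Σd² = 32
ρ = 1 − 6Σd² / [n(n²−1)] = 1 − 6×32 / (6×35) = 1 − 192/210 ≈ 0.0857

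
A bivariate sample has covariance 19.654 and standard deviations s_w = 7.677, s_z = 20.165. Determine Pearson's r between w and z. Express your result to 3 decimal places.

r = Cov(w,z) / (s_w · s_z) = 19.654 / (7.677 × 20.165)
  = 19.654 / 154.8067 ≈ 0.127

0.127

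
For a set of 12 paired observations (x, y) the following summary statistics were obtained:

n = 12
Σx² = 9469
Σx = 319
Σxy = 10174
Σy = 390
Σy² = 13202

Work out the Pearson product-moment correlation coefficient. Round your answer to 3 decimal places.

-0.268

r = (nΣxy − ΣxΣy) / √[(nΣx² − (Σx)²)(nΣy² − (Σy)²)]
Numerator: 12×10174 − 319×390 = -2322
Denominator: √[(113628 − 101761)(158424 − 152100)] = √[11867 × 6324] = 8662.9618
r = -2322 / 8662.9618 ≈ -0.268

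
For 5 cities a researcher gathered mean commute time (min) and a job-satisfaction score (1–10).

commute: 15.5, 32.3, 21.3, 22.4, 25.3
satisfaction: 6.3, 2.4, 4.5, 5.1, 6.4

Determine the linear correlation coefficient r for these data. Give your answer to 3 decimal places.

n = 5, Σx = 116.8, Σy = 24.7, Σx² = 2879.08, Σy² = 132.67, Σxy = 547.18
nΣxy − ΣxΣy = 2735.9 − 2884.96 = -149.06
nΣx² − (Σx)² = 14395.4 − 13642.24 = 753.16; nΣy² − (Σy)² = 663.35 − 610.09 = 53.26
r = -149.06 / √(753.16 × 53.26) = -149.06 / 200.2831 ≈ -0.744

-0.744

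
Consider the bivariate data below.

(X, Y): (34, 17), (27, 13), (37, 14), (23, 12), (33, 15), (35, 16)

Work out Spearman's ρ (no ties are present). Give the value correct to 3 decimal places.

0.600

Rank X: 4, 2, 6, 1, 3, 5
Rank Y: 6, 2, 3, 1, 4, 5
d = rank(X) − rank(Y): -2, 0, 3, 0, -1, 0; Σd² = 14
ρ = 1 − 6Σd² / [n(n²−1)] = 1 − 6×14 / (6×35) = 1 − 84/210 ≈ 0.600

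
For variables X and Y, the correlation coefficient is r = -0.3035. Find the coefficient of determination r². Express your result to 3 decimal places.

r² = (-0.3035)² = 0.092

0.092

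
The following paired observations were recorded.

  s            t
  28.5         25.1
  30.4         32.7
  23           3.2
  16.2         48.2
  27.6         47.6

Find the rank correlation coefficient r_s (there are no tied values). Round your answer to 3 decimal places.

Rank s: 4, 5, 2, 1, 3
Rank t: 2, 3, 1, 5, 4
d = rank(s) − rank(t): 2, 2, 1, -4, -1; Σd² = 26
ρ = 1 − 6Σd² / [n(n²−1)] = 1 − 6×26 / (5×24) = 1 − 156/120 ≈ -0.300

-0.300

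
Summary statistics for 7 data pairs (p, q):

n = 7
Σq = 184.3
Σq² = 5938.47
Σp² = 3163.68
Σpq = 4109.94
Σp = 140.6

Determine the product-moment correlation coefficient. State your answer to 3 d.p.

0.672

r = (nΣpq − ΣpΣq) / √[(nΣp² − (Σp)²)(nΣq² − (Σq)²)]
Numerator: 7×4109.94 − 140.6×184.3 = 2857
Denominator: √[(22145.76 − 19768.36)(41569.29 − 33966.49)] = √[2377.4 × 7602.8] = 4251.4582
r = 2857 / 4251.4582 ≈ 0.672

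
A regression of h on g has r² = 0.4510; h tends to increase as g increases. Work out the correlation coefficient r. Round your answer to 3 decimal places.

0.672

|r| = √0.4510 = 0.672
The association is positive, so r = 0.672.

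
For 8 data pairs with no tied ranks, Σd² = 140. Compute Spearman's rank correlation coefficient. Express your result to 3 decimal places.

ρ = 1 − 6Σd² / [n(n²−1)] = 1 − 6×140 / (8×63)
  = 1 − 840/504 = 1 − 1.6667 ≈ -0.667

-0.667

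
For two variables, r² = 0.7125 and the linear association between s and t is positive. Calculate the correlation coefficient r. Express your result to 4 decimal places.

0.8441

|r| = √0.7125 = 0.8441
The association is positive, so r = 0.8441.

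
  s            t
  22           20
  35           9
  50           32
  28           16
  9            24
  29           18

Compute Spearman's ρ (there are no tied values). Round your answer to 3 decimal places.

-0.086

Rank s: 2, 5, 6, 3, 1, 4
Rank t: 4, 1, 6, 2, 5, 3
d = rank(s) − rank(t): -2, 4, 0, 1, -4, 1; Σd² = 38
ρ = 1 − 6Σd² / [n(n²−1)] = 1 − 6×38 / (6×35) = 1 − 228/210 ≈ -0.086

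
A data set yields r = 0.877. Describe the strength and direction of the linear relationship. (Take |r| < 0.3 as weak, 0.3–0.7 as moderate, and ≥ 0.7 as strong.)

strong positive

r = 0.877 > 0 so the relationship is positive.
|r| = 0.877, which falls in the strong range.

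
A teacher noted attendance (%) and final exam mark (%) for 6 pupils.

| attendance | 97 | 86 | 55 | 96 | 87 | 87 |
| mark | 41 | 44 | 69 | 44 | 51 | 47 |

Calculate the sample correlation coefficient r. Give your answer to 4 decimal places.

n = 6, Σx = 508, Σy = 296, Σx² = 44184, Σy² = 15124, Σxy = 24306
nΣxy − ΣxΣy = 145836 − 150368 = -4532
nΣx² − (Σx)² = 265104 − 258064 = 7040; nΣy² − (Σy)² = 90744 − 87616 = 3128
r = -4532 / √(7040 × 3128) = -4532 / 4692.6666 ≈ -0.9658

-0.9658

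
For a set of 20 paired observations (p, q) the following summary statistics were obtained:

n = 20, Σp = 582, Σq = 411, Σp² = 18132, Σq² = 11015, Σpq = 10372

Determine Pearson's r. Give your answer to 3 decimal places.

r = (nΣpq − ΣpΣq) / √[(nΣp² − (Σp)²)(nΣq² − (Σq)²)]
Numerator: 20×10372 − 582×411 = -31762
Denominator: √[(362640 − 338724)(220300 − 168921)] = √[23916 × 51379] = 35053.9607
r = -31762 / 35053.9607 ≈ -0.906

-0.906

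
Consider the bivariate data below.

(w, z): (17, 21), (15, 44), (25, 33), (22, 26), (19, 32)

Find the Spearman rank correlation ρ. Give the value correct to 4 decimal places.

-0.1000

Rank w: 2, 1, 5, 4, 3
Rank z: 1, 5, 4, 2, 3
d = rank(w) − rank(z): 1, -4, 1, 2, 0; Σd² = 22
ρ = 1 − 6Σd² / [n(n²−1)] = 1 − 6×22 / (5×24) = 1 − 132/120 ≈ -0.1000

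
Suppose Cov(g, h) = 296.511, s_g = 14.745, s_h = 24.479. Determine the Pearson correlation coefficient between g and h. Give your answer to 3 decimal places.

r = Cov(g,h) / (s_g · s_h) = 296.511 / (14.745 × 24.479)
  = 296.511 / 360.9429 ≈ 0.821

0.821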